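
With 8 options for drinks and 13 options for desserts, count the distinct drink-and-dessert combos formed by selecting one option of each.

By the multiplication principle: 8 x 13.

Final answer: 104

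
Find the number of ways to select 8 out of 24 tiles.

C(24,8) = 24!/(8! x 16!).

Final answer: \binom{24}{8} = 735471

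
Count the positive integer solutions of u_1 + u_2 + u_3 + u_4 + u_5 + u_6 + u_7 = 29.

Substitute u'_i = u_i - 1 (so u'_i >= 0). Then sum u'_i = 29 - 7 = 22.
Stars and bars: C(22+7-1, 7-1) = C(28,6).

Final answer: C(28,6) = 376740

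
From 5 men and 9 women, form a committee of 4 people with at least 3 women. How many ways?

Sum over valid woman counts:
C(9,3)C(5,1) = 420
C(9,4)C(5,0) = 126
Total: 420 + 126.

Final answer: 546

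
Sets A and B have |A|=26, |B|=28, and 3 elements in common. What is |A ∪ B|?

|A union B| = |A| + |B| - |A intersect B| = 26 + 28 - 3.

Final answer: 51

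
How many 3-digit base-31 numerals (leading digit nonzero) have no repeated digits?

First digit: 30 (nonzero). Second: 30 (not first). Third: 29, etc.
Total: 30 x 30 x 29.

Final answer: 26100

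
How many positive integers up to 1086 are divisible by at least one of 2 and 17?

Multiples of 2: 543. Multiples of 17: 63. Of both (lcm=34): 31.
By inclusion-exclusion: 543 + 63 - 31.

Final answer: 575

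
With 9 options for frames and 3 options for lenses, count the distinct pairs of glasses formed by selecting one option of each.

By the multiplication principle: 9 x 3.

Final answer: 27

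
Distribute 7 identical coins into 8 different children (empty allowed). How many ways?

Stars and bars: C(n+k-1, k-1) = C(14,7).

Final answer: C(14,7) = 3432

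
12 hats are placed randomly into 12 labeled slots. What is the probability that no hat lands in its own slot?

D(n) = (n-1)(D(n-1) + D(n-2)), D(0)=1, D(1)=0.
Building up: D(2)=1, D(3)=2, D(4)=9, D(5)=44, D(6)=265, D(7)=1854, D(8)=14833, D(9)=133496, D(10)=1334961, D(11)=14684570, D(12)=176214841.
Total arrangements: 12! = 479001600.
Probability = D(12)/12! = 16019531/43545600.

Final answer: D(12)/12! = 176214841/479001600 = 0.367879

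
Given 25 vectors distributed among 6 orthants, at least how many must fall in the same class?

By pigeonhole with 25 objects and 6 categories: ceiling(25/6).

Final answer: 5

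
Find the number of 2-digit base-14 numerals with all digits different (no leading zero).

The leading digit has 13 choices (anything but zero); the next has 13 (anything but the first), then 12, and so on, one fewer each time.
Total: 13 x 13.

Final answer: 169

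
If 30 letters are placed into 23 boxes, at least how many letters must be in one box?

By the pigeonhole principle: ceiling(30/23).

Final answer: 2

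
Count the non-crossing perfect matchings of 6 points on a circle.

The structures are counted by the Catalan number C_n. Here n = 6/2 = 3.
Using C_0 = 1 and C_(k+1) = C_k x 2(2k+1)/(k+2), build up term by term: C_1=1, C_2=2, C_3=5.

Final answer: C_{3} = 5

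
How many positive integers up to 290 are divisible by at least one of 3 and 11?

Multiples of 3: 96. Multiples of 11: 26. Of both (lcm=33): 8.
By inclusion-exclusion: 96 + 26 - 8.

Final answer: 114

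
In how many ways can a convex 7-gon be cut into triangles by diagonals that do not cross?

This is a standard Catalan-number count: the answer is C_n. Here n = 7 - 2 = 5.
C_n = C(2n,n)/(n+1), so C_{5} = C(10,5)/6 = 252/6.

Final answer: C_{5} = 42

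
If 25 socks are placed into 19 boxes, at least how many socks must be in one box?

By the pigeonhole principle: ceiling(25/19).

Final answer: 2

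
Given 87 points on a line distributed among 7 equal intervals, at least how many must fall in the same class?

By pigeonhole with 87 objects and 7 categories: ceiling(87/7).

Final answer: 13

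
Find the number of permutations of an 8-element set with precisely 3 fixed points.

Choose which 3 elements are fixed: C(8,3) = 56.
Derange the remaining 5 using D(j) = (j-1)(D(j-1) + D(j-2)), D(0)=1, D(1)=0: D(2)=1, D(3)=2, D(4)=9, D(5)=44.
Total: 56 x 44.

Final answer: C(8,3) D(5) = 2464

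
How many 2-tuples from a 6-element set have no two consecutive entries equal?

Let g(n) count such strings. g(1) = 6, and each valid string of length n-1 extends in 5 ways (any symbol but the last), so g(n) = 5 g(n-1).
Total: g(2) = 6 x 5^1.

Final answer: 6 x 5^{1} = 30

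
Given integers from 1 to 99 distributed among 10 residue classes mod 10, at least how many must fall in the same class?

By pigeonhole with 99 objects and 10 categories: ceiling(99/10).

Final answer: 10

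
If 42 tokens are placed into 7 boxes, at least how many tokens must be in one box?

By the pigeonhole principle: ceiling(42/7).

Final answer: 6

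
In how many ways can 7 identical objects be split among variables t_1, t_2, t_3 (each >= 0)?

Stars and bars with 7 stars and 2 bars:
C(7+3-1, 3-1) = C(9,2).

Final answer: C(9,2) = 36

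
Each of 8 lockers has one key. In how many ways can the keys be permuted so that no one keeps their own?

D(n) = (n-1)(D(n-1) + D(n-2)), D(0)=1, D(1)=0.
D(2) = 1 x (0 + 1) = 1
D(3) = 2 x (1 + 0) = 2
D(4) = 3 x (2 + 1) = 9
D(5) = 4 x (9 + 2) = 44
D(6) = 5 x (44 + 9) = 265
D(7) = 6 x (265 + 44) = 1854
D(8) = 7 x (D(7) + D(6)) = 7 x (1854 + 265)

Final answer: D(8) = 14833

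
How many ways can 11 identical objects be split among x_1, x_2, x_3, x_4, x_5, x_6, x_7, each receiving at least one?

Substitute x'_i = x_i - 1 (so x'_i >= 0). Then sum x'_i = 11 - 7 = 4.
Stars and bars: C(4+7-1, 7-1) = C(10,6).

Final answer: C(10,6) = 210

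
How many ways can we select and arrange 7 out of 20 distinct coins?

P(20,7) = 20!/(20-7)! = 20!/13!.

Final answer: P(20,7) = 390700800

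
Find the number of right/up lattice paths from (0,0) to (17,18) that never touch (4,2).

Total paths to (17,18): C(35,18) = 4537567650.
Paths through (4,2): C(6,2) x C(29,16) = 1017958725.
Avoiding (4,2): 4537567650 - 1017958725.

Final answer: 3519608925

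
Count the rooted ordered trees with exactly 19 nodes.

The structures are counted by the Catalan number C_n. Here n = 19 - 1 = 18.
C_n = C(2n,n) - C(2n,n+1), so C_{18} = C(36,18) - C(36,19) = 9075135300 - 8597496600.

Final answer: C_{18} = 477638700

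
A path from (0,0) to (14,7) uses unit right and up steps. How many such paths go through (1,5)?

Paths (0,0)->(1,5): C(6,5) = 6.
Paths (1,5)->(14,7): C(15,2) = 105.
By multiplication principle: 6 x 105.

Final answer: 630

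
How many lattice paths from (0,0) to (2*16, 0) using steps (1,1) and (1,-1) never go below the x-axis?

Total monotonic paths to (16,16): C(32,16) = 601080390.
Reflecting each bad path at its first crossing gives a bijection with paths to (15,17): C(32,17) = 565722720.
Valid Dyck paths: 601080390 - 565722720.
(Check: C(32,16) - C(32,17) = C(32,16)/17, the Catalan number C_{16}.)

Final answer: C_{16} = 35357670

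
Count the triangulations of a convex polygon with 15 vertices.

This is counted by the nth Catalan number C_n. Here n = 15 - 2 = 13.
Using C_0 = 1 and C_(k+1) = C_k x 2(2k+1)/(k+2), build up term by term: C_1=1, C_2=2, C_3=5, C_4=14, C_5=42, C_6=132, C_7=429, C_8=1430, C_9=4862, C_10=16796, C_11=58786, C_12=208012, C_13=742900.

Final answer: C_{13} = 742900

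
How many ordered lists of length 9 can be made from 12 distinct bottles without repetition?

P(12,9) = 12!/(12-9)! = 12!/3!.

Final answer: P(12,9) = 79833600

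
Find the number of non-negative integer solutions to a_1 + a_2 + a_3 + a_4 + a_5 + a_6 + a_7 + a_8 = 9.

Stars and bars with 9 stars and 7 bars:
C(9+8-1, 8-1) = C(16,7).

Final answer: C(16,7) = 11440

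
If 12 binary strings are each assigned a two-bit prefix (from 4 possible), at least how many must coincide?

There are 4 possible values for two-bit prefix. With 12 binary strings and 4 categories, by pigeonhole: ceiling(12/4).

Final answer: 3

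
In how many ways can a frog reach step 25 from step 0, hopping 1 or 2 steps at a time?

Let f(n) count the ways. The last step is size 1 or 2, so f(n) = f(n-1) + f(n-2) with f(1)=1, f(2)=2.
Building up term by term: f(1)=1, f(2)=2, f(3)=3, f(4)=5, f(5)=8, f(6)=13, f(7)=21, f(8)=34, f(9)=55, f(10)=89, f(11)=144, f(12)=233, f(13)=377, f(14)=610, f(15)=987, f(16)=1597, f(17)=2584, f(18)=4181, f(19)=6765, f(20)=10946, f(21)=17711, f(22)=28657, f(23)=46368, f(24)=75025, f(25)=121393.

Final answer: 121393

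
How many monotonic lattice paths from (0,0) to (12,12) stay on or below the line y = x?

Total monotonic paths to (12,12): C(24,12) = 2704156.
A path is bad iff it touches y = x + 1; reflecting its initial segment maps bad paths bijectively onto all paths to (11,13), of which there are C(24,13) = 2496144.
Valid Dyck paths: 2704156 - 2496144.
(Check: C(24,12) - C(24,13) = C(24,12)/13, the Catalan number C_{12}.)

Final answer: C_{12} = 208012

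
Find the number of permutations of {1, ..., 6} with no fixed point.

Use the recurrence D(n) = (n-1)(D(n-1) + D(n-2)) with D(0)=1, D(1)=0.
D(2) = 1 x (0 + 1) = 1
D(3) = 2 x (1 + 0) = 2
D(4) = 3 x (2 + 1) = 9
D(5) = 4 x (9 + 2) = 44
D(6) = 5 x (D(5) + D(4)) = 5 x (44 + 9)

Final answer: D(6) = 265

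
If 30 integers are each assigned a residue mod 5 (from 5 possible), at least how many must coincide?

There are 5 possible values for residue mod 5. With 30 integers and 5 categories, by pigeonhole: ceiling(30/5).

Final answer: 6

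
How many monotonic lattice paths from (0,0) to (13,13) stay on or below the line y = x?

Total monotonic paths to (13,13): C(26,13) = 10400600.
By the reflection principle, paths that go above the diagonal number C(26,14) = 9657700.
Valid Dyck paths: 10400600 - 9657700.
(Equivalently, C_{13} = C(26,13)/14 = 10400600/14.)

Final answer: C_{13} = 742900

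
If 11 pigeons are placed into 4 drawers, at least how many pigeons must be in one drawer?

By the pigeonhole principle: ceiling(11/4).

Final answer: 3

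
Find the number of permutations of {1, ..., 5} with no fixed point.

D(n) = (n-1)(D(n-1) + D(n-2)), D(0)=1, D(1)=0.
Building up: D(2)=1, D(3)=2, D(4)=9.
D(5) = 4 x (D(4) + D(3)) = 4 x (9 + 2).

Final answer: D(5) = 44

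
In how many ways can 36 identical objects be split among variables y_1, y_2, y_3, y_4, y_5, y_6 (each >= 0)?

Stars and bars with 36 stars and 5 bars:
C(36+6-1, 6-1) = C(41,5).

Final answer: C(41,5) = 749398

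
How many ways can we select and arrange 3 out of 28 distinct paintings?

P(28,3) = 28!/(28-3)! = 28!/25!.

Final answer: P(28,3) = 19656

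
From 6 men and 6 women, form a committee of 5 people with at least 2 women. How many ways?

Sum over valid woman counts:
C(6,2)C(6,3) = 300
C(6,3)C(6,2) = 300
C(6,4)C(6,1) = 90
C(6,5)C(6,0) = 6
Total: 300 + 300 + 90 + 6.

Final answer: 696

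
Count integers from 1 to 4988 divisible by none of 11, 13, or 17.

|div by 11|=453, |div by 13|=383, |div by 17|=293.
|div by 11&13|=34, |div by 11&17|=26, |div by 13&17|=22, |div by all|=2.
By inclusion-exclusion, divisible by at least one: 453+383+293-34-26-22+2 = 1049.
Not divisible by any: 4988 - 1049.

Final answer: 3939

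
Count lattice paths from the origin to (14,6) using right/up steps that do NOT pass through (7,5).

Total paths to (14,6): C(20,6) = 38760.
Paths through (7,5): C(12,5) x C(8,1) = 6336.
Avoiding (7,5): 38760 - 6336.

Final answer: 32424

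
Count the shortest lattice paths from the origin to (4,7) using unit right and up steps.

Each path has 4 right steps and 7 up steps in some order (11 steps total).
Choose which 7 of the 11 steps are up: C(11,7).

Final answer: C(11,7) = 330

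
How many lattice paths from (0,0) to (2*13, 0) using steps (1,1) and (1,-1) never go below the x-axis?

Total monotonic paths to (13,13): C(26,13) = 10400600.
By the reflection principle, paths that go above the diagonal number C(26,14) = 9657700.
Valid Dyck paths: 10400600 - 9657700.
(Check: C(26,13) - C(26,14) = C(26,13)/14, the Catalan number C_{13}.)

Final answer: C_{13} = 742900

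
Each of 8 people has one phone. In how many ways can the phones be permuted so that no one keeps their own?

Use the recurrence D(n) = (n-1)(D(n-1) + D(n-2)) with D(0)=1, D(1)=0.
D(2) = 1 x (0 + 1) = 1
D(3) = 2 x (1 + 0) = 2
D(4) = 3 x (2 + 1) = 9
D(5) = 4 x (9 + 2) = 44
D(6) = 5 x (44 + 9) = 265
D(7) = 6 x (265 + 44) = 1854
D(8) = 7 x (D(7) + D(6)) = 7 x (1854 + 265)

Final answer: D(8) = 14833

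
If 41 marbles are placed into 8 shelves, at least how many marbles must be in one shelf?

By the pigeonhole principle: ceiling(41/8).

Final answer: 6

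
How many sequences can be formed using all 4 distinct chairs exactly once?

The number of ways to arrange 4 distinct objects is 4!.

Final answer: 4! = 24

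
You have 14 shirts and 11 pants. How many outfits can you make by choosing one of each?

By the multiplication principle: 14 x 11.

Final answer: 154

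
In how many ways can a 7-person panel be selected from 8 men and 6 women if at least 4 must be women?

Sum over valid woman counts:
C(6,4)C(8,3) = 840
C(6,5)C(8,2) = 168
C(6,6)C(8,1) = 8
Total: 840 + 168 + 8.

Final answer: 1016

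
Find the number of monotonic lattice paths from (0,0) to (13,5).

Each path has 13 right steps and 5 up steps in some order (18 steps total).
Choose which 5 of the 18 steps are up: C(18,5).

Final answer: C(18,5) = 8568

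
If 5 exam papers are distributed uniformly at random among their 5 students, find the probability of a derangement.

Derangements satisfy D(n) = (n-1)(D(n-1) + D(n-2)), starting from D(0)=1, D(1)=0.
Building up: D(2)=1, D(3)=2, D(4)=9, D(5)=44.
Total arrangements: 5! = 120.
Probability = D(5)/5! = 11/30.

Final answer: D(5)/5! = 44/120 = 0.366667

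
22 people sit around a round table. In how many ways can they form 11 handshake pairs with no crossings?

This is a standard Catalan-number count: the answer is C_n. Here n = 22/2 = 11.
Using C_0 = 1 and C_(k+1) = C_k x 2(2k+1)/(k+2), build up term by term: C_1=1, C_2=2, C_3=5, C_4=14, C_5=42, C_6=132, C_7=429, C_8=1430, C_9=4862, C_10=16796, C_11=58786.

Final answer: C_{11} = 58786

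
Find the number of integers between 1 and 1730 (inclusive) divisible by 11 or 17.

Multiples of 11: 157. Multiples of 17: 101. Of both (lcm=187): 9.
By inclusion-exclusion: 157 + 101 - 9.

Final answer: 249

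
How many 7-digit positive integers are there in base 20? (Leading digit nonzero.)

In base 20, the leading digit has 19 choices (1..19); each of the remaining 6 digits has 20 choices.
Total: 19 x 20^6.

Final answer: 1216000000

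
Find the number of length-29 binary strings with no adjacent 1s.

A valid string ends in 0 (append to any length-(n-1) valid string) or in 01 (append to any length-(n-2) valid string), so a(n) = a(n-1) + a(n-2) with a(1)=2, a(2)=3.
Iterating the recurrence: a(1)=2, a(2)=3, a(3)=5, a(4)=8, a(5)=13, a(6)=21, a(7)=34, a(8)=55, a(9)=89, a(10)=144, a(11)=233, a(12)=377, a(13)=610, a(14)=987, a(15)=1597, a(16)=2584, a(17)=4181, a(18)=6765, a(19)=10946, a(20)=17711, a(21)=28657, a(22)=46368, a(23)=75025, a(24)=121393, a(25)=196418, a(26)=317811, a(27)=514229, a(28)=832040, a(29)=1346269.

Final answer: 1346269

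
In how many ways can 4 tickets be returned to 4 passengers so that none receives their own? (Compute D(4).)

D(n) = (n-1)(D(n-1) + D(n-2)), D(0)=1, D(1)=0.
D(2) = 1 x (0 + 1) = 1
D(3) = 2 x (1 + 0) = 2
D(4) = 3 x (D(3) + D(2)) = 3 x (2 + 1)

Final answer: D(4) = 9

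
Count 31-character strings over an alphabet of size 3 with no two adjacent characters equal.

Let g(n) count such strings. g(1) = 3, and each valid string of length n-1 extends in 2 ways (any symbol but the last), so g(n) = 2 g(n-1).
Total: g(31) = 3 x 2^30.

Final answer: 3 x 2^{30} = 3221225472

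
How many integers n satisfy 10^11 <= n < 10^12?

First digit: 9 choices (1-9). Each of the remaining 11 digits: 10 choices.
Total: 9 x 10^11.

Final answer: 900000000000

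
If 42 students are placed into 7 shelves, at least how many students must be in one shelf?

By the pigeonhole principle: ceiling(42/7).

Final answer: 6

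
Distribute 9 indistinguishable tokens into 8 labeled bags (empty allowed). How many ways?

Stars and bars: C(n+k-1, k-1) = C(16,7).

Final answer: C(16,7) = 11440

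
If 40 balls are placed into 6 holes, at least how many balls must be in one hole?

By the pigeonhole principle: ceiling(40/6).

Final answer: 7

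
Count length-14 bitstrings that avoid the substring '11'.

Classify by the final bit: ...0 gives a(n-1) strings, ...01 gives a(n-2) strings. Thus a(n) = a(n-1) + a(n-2) with a(1)=2, a(2)=3.
Building up term by term: a(1)=2, a(2)=3, a(3)=5, a(4)=8, a(5)=13, a(6)=21, a(7)=34, a(8)=55, a(9)=89, a(10)=144, a(11)=233, a(12)=377, a(13)=610, a(14)=987.

Final answer: 987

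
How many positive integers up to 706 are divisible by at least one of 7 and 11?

Multiples of 7: 100. Multiples of 11: 64. Of both (lcm=77): 9.
By inclusion-exclusion: 100 + 64 - 9.

Final answer: 155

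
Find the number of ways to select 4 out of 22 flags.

C(22,4) = 22!/(4! x (22-4)!).

Final answer: C(22,4) = 7315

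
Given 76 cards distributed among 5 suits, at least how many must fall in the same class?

By pigeonhole with 76 objects and 5 categories: ceiling(76/5).

Final answer: 16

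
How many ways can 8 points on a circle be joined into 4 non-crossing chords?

The structures are counted by the Catalan number C_n. Here n = 8/2 = 4.
C_n = (2n)!/(n!(n+1)!), so C_{4} = 8!/(4! x 5!) = C(8,4)/5 = 70/5.

Final answer: C_{4} = 14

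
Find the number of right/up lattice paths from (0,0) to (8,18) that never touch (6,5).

Total paths to (8,18): C(26,18) = 1562275.
Paths through (6,5): C(11,5) x C(15,13) = 48510.
Avoiding (6,5): 1562275 - 48510.

Final answer: 1513765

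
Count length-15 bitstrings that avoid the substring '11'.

Let a(n) count valid strings. If the last bit is 0 the prefix is any valid string of length n-1; if it is 1 the string must end in 01 with a valid prefix of length n-2. So a(n) = a(n-1) + a(n-2), a(1)=2, a(2)=3.
Iterating the recurrence: a(1)=2, a(2)=3, a(3)=5, a(4)=8, a(5)=13, a(6)=21, a(7)=34, a(8)=55, a(9)=89, a(10)=144, a(11)=233, a(12)=377, a(13)=610, a(14)=987, a(15)=1597.

Final answer: 1597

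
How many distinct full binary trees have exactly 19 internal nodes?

This is counted by the nth Catalan number C_n. Here n = 19.
C_n = C(2n,n) - C(2n,n+1), so C_{19} = C(38,19) - C(38,20) = 35345263800 - 33578000610.

Final answer: C_{19} = 1767263190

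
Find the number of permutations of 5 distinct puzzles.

The number of ways to arrange 5 distinct objects is 5!.

Final answer: 5! = 120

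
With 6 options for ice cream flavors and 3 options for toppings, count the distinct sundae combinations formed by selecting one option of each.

By the multiplication principle: 6 x 3.

Final answer: 18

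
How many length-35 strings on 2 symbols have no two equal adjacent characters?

First character: 2 choices. Each subsequent: 1 choices (must differ from the previous one).
Total: 2 x 1^34.

Final answer: 2 x 1^{34} = 2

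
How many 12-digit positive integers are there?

The leading digit cannot be 0 (9 options); the other 11 digits can be anything (10 options each).
Total: 9 x 10^11.

Final answer: 900000000000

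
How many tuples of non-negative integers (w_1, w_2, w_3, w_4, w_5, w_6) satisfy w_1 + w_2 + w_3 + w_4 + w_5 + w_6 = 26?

Stars and bars with 26 stars and 5 bars:
C(26+6-1, 6-1) = C(31,5).

Final answer: C(31,5) = 169911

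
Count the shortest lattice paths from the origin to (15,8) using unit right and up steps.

Each path has 15 right steps and 8 up steps in some order (23 steps total).
Choose which 8 of the 23 steps are up: C(23,8).

Final answer: C(23,8) = 490314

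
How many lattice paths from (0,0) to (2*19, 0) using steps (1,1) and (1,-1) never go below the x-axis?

Total monotonic paths to (19,19): C(38,19) = 35345263800.
By the reflection principle, paths that go above the diagonal number C(38,20) = 33578000610.
Valid Dyck paths: 35345263800 - 33578000610.
(Equivalently, C_{19} = C(38,19)/20 = 35345263800/20.)

Final answer: C_{19} = 1767263190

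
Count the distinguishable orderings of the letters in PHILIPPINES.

Letters (E:1, H:1, I:3, L:1, N:1, P:3, S:1). Total letters: 11.
Permutations = 11!/(3! x 3!).

Final answer: 1108800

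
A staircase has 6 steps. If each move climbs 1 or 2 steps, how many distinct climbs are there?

Let f(n) be the number of climbs. Removing the last move (1 or 2 steps) gives f(n) = f(n-1) + f(n-2); base cases f(1)=1, f(2)=2.
Computing successive values: f(1)=1, f(2)=2, f(3)=3, f(4)=5, f(5)=8, f(6)=13.

Final answer: 13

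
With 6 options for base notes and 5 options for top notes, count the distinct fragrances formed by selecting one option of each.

By the multiplication principle: 6 x 5.

Final answer: 30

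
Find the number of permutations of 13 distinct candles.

The number of ways to arrange 13 distinct objects is 13!.

Final answer: 13! = 6227020800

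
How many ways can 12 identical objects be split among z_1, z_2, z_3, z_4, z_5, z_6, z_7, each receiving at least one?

Substitute z'_i = z_i - 1 (so z'_i >= 0). Then sum z'_i = 12 - 7 = 5.
Stars and bars: C(5+7-1, 7-1) = C(11,6).

Final answer: C(11,6) = 462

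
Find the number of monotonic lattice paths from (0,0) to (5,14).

Each path has 5 right steps and 14 up steps in some order (19 steps total).
Choose which 14 of the 19 steps are up: C(19,14).

Final answer: C(19,14) = 11628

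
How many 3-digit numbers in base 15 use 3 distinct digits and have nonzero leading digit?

First digit: 14 (nonzero). Second: 14 (not first). Third: 13, etc.
Total: 14 x 14 x 13.

Final answer: 2548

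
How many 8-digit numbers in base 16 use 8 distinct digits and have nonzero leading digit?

First digit: 15 (nonzero). Second: 15 (not first). Third: 14, etc.
Total: 15 x 15 x 14 x 13 x 12 x 11 x 10 x 9.

Final answer: 486486000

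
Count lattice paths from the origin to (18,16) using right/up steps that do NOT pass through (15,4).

Total paths to (18,16): C(34,16) = 2203961430.
Paths through (15,4): C(19,4) x C(15,12) = 1763580.
Avoiding (15,4): 2203961430 - 1763580.

Final answer: 2202197850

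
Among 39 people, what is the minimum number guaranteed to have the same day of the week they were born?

There are 7 possible values for day of the week they were born. With 39 people and 7 categories, by pigeonhole: ceiling(39/7).

Final answer: 6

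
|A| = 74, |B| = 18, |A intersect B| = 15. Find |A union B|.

|A union B| = |A| + |B| - |A intersect B| = 74 + 18 - 15.

Final answer: 77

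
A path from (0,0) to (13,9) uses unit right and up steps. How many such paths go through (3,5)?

Paths (0,0)->(3,5): C(8,5) = 56.
Paths (3,5)->(13,9): C(14,4) = 1001.
By multiplication principle: 56 x 1001.

Final answer: 56056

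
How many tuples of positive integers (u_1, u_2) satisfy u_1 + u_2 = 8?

Substitute u'_i = u_i - 1 (so u'_i >= 0). Then sum u'_i = 8 - 2 = 6.
Stars and bars: C(6+2-1, 2-1) = C(7,1).

Final answer: C(7,1) = 7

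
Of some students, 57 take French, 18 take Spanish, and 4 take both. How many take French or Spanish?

|A union B| = |A| + |B| - |A intersect B| = 57 + 18 - 4.

Final answer: 71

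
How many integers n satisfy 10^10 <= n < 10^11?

The leading digit cannot be 0 (9 options); the other 10 digits can be anything (10 options each).
Total: 9 x 10^10.

Final answer: 90000000000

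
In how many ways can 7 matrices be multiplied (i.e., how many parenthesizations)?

This is a standard Catalan-number count: the answer is C_n. Here n = 7 - 1 = 6.
C_n = (2n)!/(n!(n+1)!), so C_{6} = 12!/(6! x 7!) = C(12,6)/7 = 924/7.

Final answer: C_{6} = 132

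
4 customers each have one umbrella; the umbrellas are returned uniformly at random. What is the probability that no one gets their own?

Use the recurrence D(n) = (n-1)(D(n-1) + D(n-2)) with D(0)=1, D(1)=0.
Building up: D(2)=1, D(3)=2, D(4)=9.
Total arrangements: 4! = 24.
Probability = D(4)/4! = 3/8.

Final answer: D(4)/4! = 9/24 = 0.375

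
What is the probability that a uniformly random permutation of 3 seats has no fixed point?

D(n) = (n-1)(D(n-1) + D(n-2)), D(0)=1, D(1)=0.
Building up: D(2)=1, D(3)=2.
Total arrangements: 3! = 6.
Probability = D(3)/3! = 1/3.

Final answer: D(3)/3! = 2/6 = 0.333333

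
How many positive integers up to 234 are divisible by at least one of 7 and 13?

Multiples of 7: 33. Multiples of 13: 18. Of both (lcm=91): 2.
By inclusion-exclusion: 33 + 18 - 2.

Final answer: 49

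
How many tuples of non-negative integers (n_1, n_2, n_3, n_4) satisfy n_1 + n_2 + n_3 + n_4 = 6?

Stars and bars with 6 stars and 3 bars:
C(6+4-1, 4-1) = C(9,3).

Final answer: C(9,3) = 84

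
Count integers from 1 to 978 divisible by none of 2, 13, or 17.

|div by 2|=489, |div by 13|=75, |div by 17|=57.
|div by 2&13|=37, |div by 2&17|=28, |div by 13&17|=4, |div by all|=2.
By inclusion-exclusion, divisible by at least one: 489+75+57-37-28-4+2 = 554.
Not divisible by any: 978 - 554.

Final answer: 424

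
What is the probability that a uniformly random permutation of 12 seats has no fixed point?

Derangements satisfy D(n) = (n-1)(D(n-1) + D(n-2)), starting from D(0)=1, D(1)=0.
Building up: D(2)=1, D(3)=2, D(4)=9, D(5)=44, D(6)=265, D(7)=1854, D(8)=14833, D(9)=133496, D(10)=1334961, D(11)=14684570, D(12)=176214841.
Total arrangements: 12! = 479001600.
Probability = D(12)/12! = 16019531/43545600.

Final answer: D(12)/12! = 176214841/479001600 = 0.367879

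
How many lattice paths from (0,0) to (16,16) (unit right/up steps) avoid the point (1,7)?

Total paths to (16,16): C(32,16) = 601080390.
Paths through (1,7): C(8,7) x C(24,9) = 10460032.
Avoiding (1,7): 601080390 - 10460032.

Final answer: 590620358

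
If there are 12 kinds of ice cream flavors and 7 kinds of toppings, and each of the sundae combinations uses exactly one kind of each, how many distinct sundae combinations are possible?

By the multiplication principle: 12 x 7.

Final answer: 84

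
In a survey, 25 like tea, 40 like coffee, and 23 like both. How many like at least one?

|A union B| = |A| + |B| - |A intersect B| = 25 + 40 - 23.

Final answer: 42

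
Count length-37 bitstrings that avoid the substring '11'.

Classify by the final bit: ...0 gives a(n-1) strings, ...01 gives a(n-2) strings. Thus a(n) = a(n-1) + a(n-2) with a(1)=2, a(2)=3.
Iterating the recurrence: a(1)=2, a(2)=3, a(3)=5, a(4)=8, a(5)=13, a(6)=21, a(7)=34, a(8)=55, a(9)=89, a(10)=144, a(11)=233, a(12)=377, a(13)=610, a(14)=987, a(15)=1597, a(16)=2584, a(17)=4181, a(18)=6765, a(19)=10946, a(20)=17711, a(21)=28657, a(22)=46368, a(23)=75025, a(24)=121393, a(25)=196418, a(26)=317811, a(27)=514229, a(28)=832040, a(29)=1346269, a(30)=2178309, a(31)=3524578, a(32)=5702887, a(33)=9227465, a(34)=14930352, a(35)=24157817, a(36)=39088169, a(37)=63245986.

Final answer: 63245986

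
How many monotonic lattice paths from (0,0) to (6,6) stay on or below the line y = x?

Total monotonic paths to (6,6): C(12,6) = 924.
A path is bad iff it touches y = x + 1; reflecting its initial segment maps bad paths bijectively onto all paths to (5,7), of which there are C(12,7) = 792.
Valid Dyck paths: 924 - 792.
(This is the Catalan number C_{6}.)

Final answer: C_{6} = 132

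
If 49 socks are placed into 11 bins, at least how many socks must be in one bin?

By the pigeonhole principle: ceiling(49/11).

Final answer: 5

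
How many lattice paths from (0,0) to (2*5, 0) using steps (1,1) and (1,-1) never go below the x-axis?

Total monotonic paths to (5,5): C(10,5) = 252.
Reflecting each bad path at its first crossing gives a bijection with paths to (4,6): C(10,6) = 210.
Valid Dyck paths: 252 - 210.
(These counts are the Catalan numbers.)

Final answer: C_{5} = 42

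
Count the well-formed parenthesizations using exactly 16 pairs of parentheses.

The structures are counted by the Catalan number C_n. Here n = 16 (pairs).
C_n = C(2n,n)/(n+1), so C_{16} = C(32,16)/17 = 601080390/17.

Final answer: C_{16} = 35357670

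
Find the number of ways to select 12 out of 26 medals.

C(26,12) = 26!/(12! x 14!).

Final answer: \binom{26}{12} = 9657700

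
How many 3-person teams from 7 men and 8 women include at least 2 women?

Sum over valid woman counts:
C(8,2)C(7,1) = 196
C(8,3)C(7,0) = 56
Total: 196 + 56.

Final answer: 252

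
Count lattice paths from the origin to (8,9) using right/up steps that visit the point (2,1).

Paths (0,0)->(2,1): C(3,1) = 3.
Paths (2,1)->(8,9): C(14,8) = 3003.
By multiplication principle: 3 x 3003.

Final answer: 9009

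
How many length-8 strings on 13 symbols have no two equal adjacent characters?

Let g(n) count such strings. g(1) = 13, and each valid string of length n-1 extends in 12 ways (any symbol but the last), so g(n) = 12 g(n-1).
Total: g(8) = 13 x 12^7.

Final answer: 13 x 12^{7} = 465813504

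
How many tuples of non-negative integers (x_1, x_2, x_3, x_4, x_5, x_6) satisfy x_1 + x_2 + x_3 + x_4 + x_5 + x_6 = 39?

Stars and bars with 39 stars and 5 bars:
C(39+6-1, 6-1) = C(44,5).

Final answer: C(44,5) = 1086008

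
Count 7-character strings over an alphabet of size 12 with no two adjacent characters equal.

First character: 12 choices. Each subsequent: 11 choices (must differ from the previous one).
Total: 12 x 11^6.

Final answer: 12 x 11^{6} = 21258732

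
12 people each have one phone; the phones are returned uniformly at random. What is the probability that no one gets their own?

D(n) = (n-1)(D(n-1) + D(n-2)), D(0)=1, D(1)=0.
Building up: D(2)=1, D(3)=2, D(4)=9, D(5)=44, D(6)=265, D(7)=1854, D(8)=14833, D(9)=133496, D(10)=1334961, D(11)=14684570, D(12)=176214841.
Total arrangements: 12! = 479001600.
Probability = D(12)/12! = 16019531/43545600.

Final answer: D(12)/12! = 176214841/479001600 = 0.367879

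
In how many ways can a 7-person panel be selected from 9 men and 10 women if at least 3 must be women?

Sum over valid woman counts:
C(10,3)C(9,4) = 15120
C(10,4)C(9,3) = 17640
C(10,5)C(9,2) = 9072
C(10,6)C(9,1) = 1890
C(10,7)C(9,0) = 120
Total: 15120 + 17640 + 9072 + 1890 + 120.

Final answer: 43842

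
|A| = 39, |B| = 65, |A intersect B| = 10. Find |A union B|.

|A union B| = |A| + |B| - |A intersect B| = 39 + 65 - 10.

Final answer: 94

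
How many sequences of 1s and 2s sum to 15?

Condition on the final move: it is a 1-step (f(n-1) ways to get there) or a 2-step (f(n-2) ways), so f(n) = f(n-1) + f(n-2), with f(1)=1, f(2)=2.
Building up term by term: f(1)=1, f(2)=2, f(3)=3, f(4)=5, f(5)=8, f(6)=13, f(7)=21, f(8)=34, f(9)=55, f(10)=89, f(11)=144, f(12)=233, f(13)=377, f(14)=610, f(15)=987.

Final answer: 987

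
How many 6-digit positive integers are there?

These are the integers in [10^5, 10^6), so the count is 10^6 - 10^5 = 9 x 10^5.

Final answer: 900000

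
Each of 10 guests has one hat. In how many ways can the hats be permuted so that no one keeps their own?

D(n) = (n-1)(D(n-1) + D(n-2)), D(0)=1, D(1)=0.
D(2) = 1 x (0 + 1) = 1
D(3) = 2 x (1 + 0) = 2
D(4) = 3 x (2 + 1) = 9
D(5) = 4 x (9 + 2) = 44
D(6) = 5 x (44 + 9) = 265
D(7) = 6 x (265 + 44) = 1854
D(8) = 7 x (1854 + 265) = 14833
D(9) = 8 x (14833 + 1854) = 133496
D(10) = 9 x (D(9) + D(8)) = 9 x (133496 + 14833)

Final answer: D(10) = 1334961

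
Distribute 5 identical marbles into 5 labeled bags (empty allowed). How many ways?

Stars and bars: C(n+k-1, k-1) = C(9,4).

Final answer: C(9,4) = 126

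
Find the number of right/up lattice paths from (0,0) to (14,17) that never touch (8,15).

Total paths to (14,17): C(31,17) = 265182525.
Paths through (8,15): C(23,15) x C(8,2) = 13728792.
Avoiding (8,15): 265182525 - 13728792.

Final answer: 251453733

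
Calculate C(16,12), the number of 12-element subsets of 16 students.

C(16,12) = 16!/(12! x 4!).

Final answer: \binom{16}{12} = 1820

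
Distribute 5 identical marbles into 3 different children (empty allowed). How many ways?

Stars and bars: C(n+k-1, k-1) = C(7,2).

Final answer: C(7,2) = 21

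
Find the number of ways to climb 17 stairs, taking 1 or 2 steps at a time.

Condition on the final move: it is a 1-step (f(n-1) ways to get there) or a 2-step (f(n-2) ways), so f(n) = f(n-1) + f(n-2), with f(1)=1, f(2)=2.
Iterating the recurrence: f(1)=1, f(2)=2, f(3)=3, f(4)=5, f(5)=8, f(6)=13, f(7)=21, f(8)=34, f(9)=55, f(10)=89, f(11)=144, f(12)=233, f(13)=377, f(14)=610, f(15)=987, f(16)=1597, f(17)=2584.

Final answer: 2584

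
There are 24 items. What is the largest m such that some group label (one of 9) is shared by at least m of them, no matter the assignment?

There are 9 possible values for group label (one of 9). With 24 items and 9 categories, by pigeonhole: ceiling(24/9).

Final answer: 3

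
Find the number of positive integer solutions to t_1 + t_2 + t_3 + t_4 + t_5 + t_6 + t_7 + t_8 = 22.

Substitute t'_i = t_i - 1 (so t'_i >= 0). Then sum t'_i = 22 - 8 = 14.
Stars and bars: C(14+8-1, 8-1) = C(21,7).

Final answer: C(21,7) = 116280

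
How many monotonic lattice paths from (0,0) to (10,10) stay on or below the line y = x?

Total monotonic paths to (10,10): C(20,10) = 184756.
Paths that cross above y=x (reflection bijection): C(20,11) = 167960.
Valid Dyck paths: 184756 - 167960.
(This is the Catalan number C_{10}.)

Final answer: C_{10} = 16796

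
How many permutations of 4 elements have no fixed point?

D(n) = (n-1)(D(n-1) + D(n-2)), D(0)=1, D(1)=0.
D(2) = 1 x (0 + 1) = 1
D(3) = 2 x (1 + 0) = 2
D(4) = 3 x (D(3) + D(2)) = 3 x (2 + 1)

Final answer: D(4) = 9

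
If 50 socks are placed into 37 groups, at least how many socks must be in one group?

By the pigeonhole principle: ceiling(50/37).

Final answer: 2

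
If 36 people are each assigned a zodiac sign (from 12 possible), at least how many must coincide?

There are 12 possible values for zodiac sign. With 36 people and 12 categories, by pigeonhole: ceiling(36/12).

Final answer: 3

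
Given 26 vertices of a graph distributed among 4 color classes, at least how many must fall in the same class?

By pigeonhole with 26 objects and 4 categories: ceiling(26/4).

Final answer: 7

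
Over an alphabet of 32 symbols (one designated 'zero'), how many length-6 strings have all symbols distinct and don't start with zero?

First digit: 31 (nonzero). Second: 31 (not first). Third: 30, etc.
Total: 31 x 31 x 30 x 29 x 28 x 27.

Final answer: 632068920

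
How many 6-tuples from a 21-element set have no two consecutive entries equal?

First character: 21 choices. Each subsequent: 20 choices (must differ from the previous one).
Total: 21 x 20^5.

Final answer: 21 x 20^{5} = 67200000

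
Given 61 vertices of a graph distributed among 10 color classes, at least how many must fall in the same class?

By pigeonhole with 61 objects and 10 categories: ceiling(61/10).

Final answer: 7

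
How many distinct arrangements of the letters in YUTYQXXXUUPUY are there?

Letters (P:1, Q:1, T:1, U:4, X:3, Y:3). Total letters: 13.
Permutations = 13!/(4! x 3! x 3!).

Final answer: 7207200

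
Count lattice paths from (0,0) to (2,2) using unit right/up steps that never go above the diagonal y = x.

Total monotonic paths to (2,2): C(4,2) = 6.
Paths that cross above y=x (reflection bijection): C(4,3) = 4.
Valid Dyck paths: 6 - 4.
(Check: C(4,2) - C(4,3) = C(4,2)/3, the Catalan number C_{2}.)

Final answer: C_{2} = 2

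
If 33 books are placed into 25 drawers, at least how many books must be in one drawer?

By the pigeonhole principle: ceiling(33/25).

Final answer: 2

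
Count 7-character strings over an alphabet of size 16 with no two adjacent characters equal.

Let g(n) count such strings. g(1) = 16, and each valid string of length n-1 extends in 15 ways (any symbol but the last), so g(n) = 15 g(n-1).
Total: g(7) = 16 x 15^6.

Final answer: 16 x 15^{6} = 182250000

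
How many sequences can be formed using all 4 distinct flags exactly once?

The number of ways to arrange 4 distinct objects is 4!.

Final answer: 4! = 24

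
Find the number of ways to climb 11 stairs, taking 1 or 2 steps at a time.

Let f(n) count the ways. The last step is size 1 or 2, so f(n) = f(n-1) + f(n-2) with f(1)=1, f(2)=2.
Building up term by term: f(1)=1, f(2)=2, f(3)=3, f(4)=5, f(5)=8, f(6)=13, f(7)=21, f(8)=34, f(9)=55, f(10)=89, f(11)=144.

Final answer: 144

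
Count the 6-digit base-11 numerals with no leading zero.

In base 11, the leading digit has 10 choices (1..10); each of the remaining 5 digits has 11 choices.
Total: 10 x 11^5.

Final answer: 1610510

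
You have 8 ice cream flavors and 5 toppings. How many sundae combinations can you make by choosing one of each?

By the multiplication principle: 8 x 5.

Final answer: 40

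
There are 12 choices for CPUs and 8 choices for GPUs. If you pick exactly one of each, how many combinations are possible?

By the multiplication principle: 12 x 8.

Final answer: 96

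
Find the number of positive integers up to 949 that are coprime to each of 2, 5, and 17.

|div by 2|=474, |div by 5|=189, |div by 17|=55.
|div by 2&5|=94, |div by 2&17|=27, |div by 5&17|=11, |div by all|=5.
By inclusion-exclusion, divisible by at least one: 474+189+55-94-27-11+5 = 591.
Not divisible by any: 949 - 591.

Final answer: 358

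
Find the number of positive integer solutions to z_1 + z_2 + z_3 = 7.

Substitute z'_i = z_i - 1 (so z'_i >= 0). Then sum z'_i = 7 - 3 = 4.
Stars and bars: C(4+3-1, 3-1) = C(6,2).

Final answer: C(6,2) = 15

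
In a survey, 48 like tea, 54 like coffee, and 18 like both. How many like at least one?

|A union B| = |A| + |B| - |A intersect B| = 48 + 54 - 18.

Final answer: 84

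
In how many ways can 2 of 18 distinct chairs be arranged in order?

P(18,2) = 18!/(18-2)! = 18!/16!.

Final answer: P(18,2) = 306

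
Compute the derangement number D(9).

Use the recurrence D(n) = (n-1)(D(n-1) + D(n-2)) with D(0)=1, D(1)=0.
Building up: D(2)=1, D(3)=2, D(4)=9, D(5)=44, D(6)=265, D(7)=1854, D(8)=14833.
D(9) = 8 x (D(8) + D(7)) = 8 x (14833 + 1854).

Final answer: D(9) = 133496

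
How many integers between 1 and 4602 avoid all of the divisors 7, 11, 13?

|div by 7|=657, |div by 11|=418, |div by 13|=354.
|div by 7&11|=59, |div by 7&13|=50, |div by 11&13|=32, |div by all|=4.
By inclusion-exclusion, divisible by at least one: 657+418+354-59-50-32+4 = 1292.
Not divisible by any: 4602 - 1292.

Final answer: 3310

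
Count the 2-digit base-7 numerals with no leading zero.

In base 7, the leading digit has 6 choices (1..6); each of the remaining 1 digits has 7 choices.
Total: 6 x 7^1.

Final answer: 42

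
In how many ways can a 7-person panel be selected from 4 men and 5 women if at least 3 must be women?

Sum over valid woman counts:
C(5,3)C(4,4) = 10
C(5,4)C(4,3) = 20
C(5,5)C(4,2) = 6
Total: 10 + 20 + 6.

Final answer: 36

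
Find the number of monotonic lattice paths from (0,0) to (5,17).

Each path has 5 right steps and 17 up steps in some order (22 steps total).
Choose which 17 of the 22 steps are up: C(22,17).

Final answer: C(22,17) = 26334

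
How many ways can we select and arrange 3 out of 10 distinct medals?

P(10,3) = 10!/(10-3)! = 10!/7!.

Final answer: P(10,3) = 720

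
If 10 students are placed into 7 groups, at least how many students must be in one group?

By the pigeonhole principle: ceiling(10/7).

Final answer: 2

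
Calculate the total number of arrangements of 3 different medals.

The number of ways to arrange 3 distinct objects is 3!.

Final answer: 3! = 6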